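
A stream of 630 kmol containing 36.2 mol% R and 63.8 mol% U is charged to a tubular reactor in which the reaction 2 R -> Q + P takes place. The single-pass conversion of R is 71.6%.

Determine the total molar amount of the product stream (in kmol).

R reacted = 0.716 × 228.1 = 163.3 kmol; ν_R = −2, so ξ = 163.3/2 = 81.65 kmol.
Outlet amounts (n = n₀ + ν ξ):
  R: 228.1 − 2(81.65) = 64.77
  Q: 0 + 1(81.65) = 81.65
  P: 0 + 1(81.65) = 81.65
  U: 401.9 (inert)
Total out = 64.77 + 81.65 + 81.65 + 401.9 = 630 kmol.

630 kmol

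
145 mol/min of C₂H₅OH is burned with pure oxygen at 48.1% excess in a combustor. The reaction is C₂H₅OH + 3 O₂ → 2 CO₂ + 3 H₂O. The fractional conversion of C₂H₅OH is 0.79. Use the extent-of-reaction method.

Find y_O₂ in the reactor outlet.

0.333

Stoichiometric O₂ = 3 × 145 = 435 mol/min; O₂ fed = 435 × 1.481 = 644.2 mol/min.
Fuel reacted = 0.79 × 145 → ξ = 114.6 mol/min.
Outlet (n = n₀ + ν ξ):
  C₂H₅OH: 145 − 1(114.6) = 30.45
  O₂: 644.2 − 3(114.6) = 300.6
  CO₂: 0 + 2(114.6) = 229.1
  H₂O: 0 + 3(114.6) = 343.7
Total out = 903.8 mol/min; y_O₂ = 300.6 / 903.8 = 0.3326.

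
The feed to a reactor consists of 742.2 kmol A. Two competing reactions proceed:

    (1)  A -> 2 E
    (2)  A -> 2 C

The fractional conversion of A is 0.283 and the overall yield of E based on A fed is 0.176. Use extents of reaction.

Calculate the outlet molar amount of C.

Yield of E: 2ξ₁ / 742.2 = 0.176 → ξ₁ = 65.31 kmol.
Conversion of A: 1ξ₁ + 1ξ₂ = 0.283 × 742.2 = 210 → ξ₂ = 144.7 kmol.
Outlet amounts (n = n₀ + Σ ν·ξ):
  A: 742.2 − 1(65.31) − 1(144.7) = 532.2
  E: 0 + 2(65.31) = 130.6
  C: 0 + 2(144.7) = 289.5

289 kmol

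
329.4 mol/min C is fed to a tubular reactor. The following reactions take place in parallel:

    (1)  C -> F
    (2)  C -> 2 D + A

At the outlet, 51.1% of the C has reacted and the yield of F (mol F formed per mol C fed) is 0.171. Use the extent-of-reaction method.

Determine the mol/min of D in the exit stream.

224 mol/min

Yield of F: 1ξ₁ / 329.4 = 0.171 → ξ₁ = 56.33 mol/min.
Conversion of C: 1ξ₁ + 1ξ₂ = 0.511 × 329.4 = 168.3 → ξ₂ = 112 mol/min.
Outlet amounts (n = n₀ + Σ ν·ξ):
  C: 329.4 − 1(56.33) − 1(112) = 161.1
  F: 0 + 1(56.33) = 56.33
  D: 0 + 2(112) = 224
  A: 0 + 1(112) = 112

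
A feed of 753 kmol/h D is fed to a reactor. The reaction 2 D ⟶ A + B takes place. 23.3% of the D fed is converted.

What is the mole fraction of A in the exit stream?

0.117

D reacted = 0.233 × 753 = 175.4 kmol/h; ν_D = −2, so ξ = 175.4/2 = 87.72 kmol/h.
Outlet amounts (n = n₀ + ν ξ):
  D: 753 − 2(87.72) = 577.6
  A: 0 + 1(87.72) = 87.72
  B: 0 + 1(87.72) = 87.72
Total out = 753 kmol/h; y_A = 87.72 / 753 = 0.1165.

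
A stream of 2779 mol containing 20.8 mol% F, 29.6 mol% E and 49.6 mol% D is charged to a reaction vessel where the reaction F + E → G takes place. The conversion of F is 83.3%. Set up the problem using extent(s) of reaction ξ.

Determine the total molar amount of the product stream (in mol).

F reacted = 0.833 × 578 = 481.5 mol; ν_F = −1, so ξ = 481.5/1 = 481.5 mol.
Outlet amounts (n = n₀ + ν ξ):
  F: 578 − 1(481.5) = 96.53
  E: 822.6 − 1(481.5) = 341.1
  G: 0 + 1(481.5) = 481.5
  D: 1378 (inert)
Total out = 96.53 + 341.1 + 481.5 + 1378 = 2297 mol.

2300 mol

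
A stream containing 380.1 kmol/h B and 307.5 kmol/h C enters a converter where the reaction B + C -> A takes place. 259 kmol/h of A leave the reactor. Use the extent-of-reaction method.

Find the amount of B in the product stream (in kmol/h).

For A: n = n₀ + 1ξ → 259 = 0 + 1ξ, giving ξ = 259 kmol/h.
Outlet amounts (n = n₀ + ν ξ):
  B: 380.1 − 1(259) = 121.1
  C: 307.5 − 1(259) = 48.5
  A: 0 + 1(259) = 259

121 kmol/h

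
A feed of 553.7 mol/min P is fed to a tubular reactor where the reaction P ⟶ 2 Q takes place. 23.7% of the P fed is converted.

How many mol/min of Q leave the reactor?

P reacted = 0.237 × 553.7 = 131.2 mol/min; ν_P = −1, so ξ = 131.2/1 = 131.2 mol/min.
Outlet amounts (n = n₀ + ν ξ):
  P: 553.7 − 1(131.2) = 422.5
  Q: 0 + 2(131.2) = 262.5

262 mol/min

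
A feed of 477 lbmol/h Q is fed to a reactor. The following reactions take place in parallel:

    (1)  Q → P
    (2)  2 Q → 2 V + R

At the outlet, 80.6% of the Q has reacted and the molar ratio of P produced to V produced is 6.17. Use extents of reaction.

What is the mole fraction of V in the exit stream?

0.106

Conversion of Q: Q consumed = 0.806 × 477 = 384.5 lbmol/h = 1ξ₁ + 2ξ₂.
Selectivity: 1ξ₁ / (2ξ₂) = 6.17 → ξ₁ = 12.34 ξ₂.
Substitute: (1·12.34 + 2) ξ₂ = 384.5 → ξ₂ = 26.81 lbmol/h, ξ₁ = 330.8 lbmol/h.
Outlet amounts (n = n₀ + Σ ν·ξ):
  Q: 477 − 1(330.8) − 2(26.81) = 92.54
  P: 0 + 1(330.8) = 330.8
  V: 0 + 2(26.81) = 53.62
  R: 0 + 1(26.81) = 26.81
Total out = 503.8 lbmol/h; y_V = 53.62 / 503.8 = 0.1064.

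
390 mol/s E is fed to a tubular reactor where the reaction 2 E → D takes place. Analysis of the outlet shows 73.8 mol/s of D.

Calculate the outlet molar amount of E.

242 mol/s

For D: n = n₀ + 1ξ → 73.8 = 0 + 1ξ, giving ξ = 73.8 mol/s.
Outlet amounts (n = n₀ + ν ξ):
  E: 390 − 2(73.8) = 242.4
  D: 0 + 1(73.8) = 73.8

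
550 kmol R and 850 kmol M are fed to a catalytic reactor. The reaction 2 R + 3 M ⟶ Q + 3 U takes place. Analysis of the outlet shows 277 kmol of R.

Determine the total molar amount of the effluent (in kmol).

For R: n = n₀ − 2ξ → 277 = 550 − 2ξ, giving ξ = 136.5 kmol.
Outlet amounts (n = n₀ + ν ξ):
  R: 550 − 2(136.5) = 277
  M: 850 − 3(136.5) = 440.5
  Q: 0 + 1(136.5) = 136.5
  U: 0 + 3(136.5) = 409.5
Total out = 277 + 440.5 + 136.5 + 409.5 = 1264 kmol.

1260 kmol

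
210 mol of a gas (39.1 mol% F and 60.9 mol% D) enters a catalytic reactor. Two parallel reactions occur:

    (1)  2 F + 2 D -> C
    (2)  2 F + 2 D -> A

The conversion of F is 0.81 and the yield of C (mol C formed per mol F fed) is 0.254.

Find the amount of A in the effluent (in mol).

12.4 mol

Yield of C: 1ξ₁ / 82.11 = 0.254 → ξ₁ = 20.86 mol.
Conversion of F: 2ξ₁ + 2ξ₂ = 0.81 × 82.11 = 66.51 → ξ₂ = 12.4 mol.
Outlet amounts (n = n₀ + Σ ν·ξ):
  F: 82.11 − 2(20.86) − 2(12.4) = 15.6
  D: 127.9 − 2(20.86) − 2(12.4) = 61.38
  C: 0 + 1(20.86) = 20.86
  A: 0 + 1(12.4) = 12.4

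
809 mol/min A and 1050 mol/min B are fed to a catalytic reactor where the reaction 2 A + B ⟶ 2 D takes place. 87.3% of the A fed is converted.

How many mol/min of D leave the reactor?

706 mol/min

A reacted = 0.873 × 809 = 706.3 mol/min; ν_A = −2, so ξ = 706.3/2 = 353.1 mol/min.
Outlet amounts (n = n₀ + ν ξ):
  A: 809 − 2(353.1) = 102.7
  B: 1050 − 1(353.1) = 696.9
  D: 0 + 2(353.1) = 706.3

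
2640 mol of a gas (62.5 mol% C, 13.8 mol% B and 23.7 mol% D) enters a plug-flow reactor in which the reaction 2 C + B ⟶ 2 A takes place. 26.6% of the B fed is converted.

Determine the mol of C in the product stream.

B reacted = 0.266 × 364.3 = 96.91 mol; ν_B = −1, so ξ = 96.91/1 = 96.91 mol.
Outlet amounts (n = n₀ + ν ξ):
  C: 1650 − 2(96.91) = 1456
  B: 364.3 − 1(96.91) = 267.4
  A: 0 + 2(96.91) = 193.8
  D: 625.7 (inert)

1460 mol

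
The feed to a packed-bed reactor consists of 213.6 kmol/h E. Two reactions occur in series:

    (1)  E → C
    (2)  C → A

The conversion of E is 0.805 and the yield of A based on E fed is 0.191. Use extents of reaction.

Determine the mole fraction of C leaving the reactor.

Conversion of E: E consumed = 1ξ₁ = 0.805 × 213.6 → ξ₁ = 171.9 kmol/h.
Yield of A: 1ξ₂ / 213.6 = 0.191 → ξ₂ = 40.8 kmol/h.
Outlet amounts (n = n₀ + Σ ν·ξ):
  E: 213.6 − 1(171.9) = 41.65
  C: 0 + 1(171.9) − 1(40.8) = 131.2
  A: 0 + 1(40.8) = 40.8
Total out = 213.6 kmol/h; y_C = 131.2 / 213.6 = 0.614.

0.614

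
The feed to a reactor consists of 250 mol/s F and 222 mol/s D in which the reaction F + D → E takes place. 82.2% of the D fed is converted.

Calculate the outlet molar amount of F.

67.5 mol/s

D reacted = 0.822 × 222 = 182.5 mol/s; ν_D = −1, so ξ = 182.5/1 = 182.5 mol/s.
Outlet amounts (n = n₀ + ν ξ):
  F: 250 − 1(182.5) = 67.52
  D: 222 − 1(182.5) = 39.52
  E: 0 + 1(182.5) = 182.5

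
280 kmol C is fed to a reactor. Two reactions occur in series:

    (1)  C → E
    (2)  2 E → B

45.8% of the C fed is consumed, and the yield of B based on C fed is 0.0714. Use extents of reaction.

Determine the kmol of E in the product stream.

Conversion of C: C consumed = 1ξ₁ = 0.458 × 280 → ξ₁ = 128.2 kmol.
Yield of B: 1ξ₂ / 280 = 0.0714 → ξ₂ = 19.99 kmol.
Outlet amounts (n = n₀ + Σ ν·ξ):
  C: 280 − 1(128.2) = 151.8
  E: 0 + 1(128.2) − 2(19.99) = 88.26
  B: 0 + 1(19.99) = 19.99

88.3 kmol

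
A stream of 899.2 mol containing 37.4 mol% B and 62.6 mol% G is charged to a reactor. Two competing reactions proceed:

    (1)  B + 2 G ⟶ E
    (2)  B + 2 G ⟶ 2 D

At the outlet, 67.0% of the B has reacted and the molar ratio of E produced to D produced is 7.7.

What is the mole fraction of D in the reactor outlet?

0.0594

Conversion of B: B consumed = 0.67 × 336.3 = 225.3 mol = 1ξ₁ + 1ξ₂.
Selectivity: 1ξ₁ / (2ξ₂) = 7.7 → ξ₁ = 15.4 ξ₂.
Substitute: (1·15.4 + 1) ξ₂ = 225.3 → ξ₂ = 13.74 mol, ξ₁ = 211.6 mol.
Outlet amounts (n = n₀ + Σ ν·ξ):
  B: 336.3 − 1(211.6) − 1(13.74) = 111
  G: 562.9 − 2(211.6) − 2(13.74) = 112.3
  E: 0 + 1(211.6) = 211.6
  D: 0 + 2(13.74) = 27.48
Total out = 462.3 mol; y_D = 27.48 / 462.3 = 0.05944.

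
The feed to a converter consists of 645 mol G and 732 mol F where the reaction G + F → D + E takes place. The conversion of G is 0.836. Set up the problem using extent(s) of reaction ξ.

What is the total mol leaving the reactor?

1380 mol

G reacted = 0.836 × 645 = 539.2 mol; ν_G = −1, so ξ = 539.2/1 = 539.2 mol.
Outlet amounts (n = n₀ + ν ξ):
  G: 645 − 1(539.2) = 105.8
  F: 732 − 1(539.2) = 192.8
  D: 0 + 1(539.2) = 539.2
  E: 0 + 1(539.2) = 539.2
Total out = 105.8 + 192.8 + 539.2 + 539.2 = 1377 mol.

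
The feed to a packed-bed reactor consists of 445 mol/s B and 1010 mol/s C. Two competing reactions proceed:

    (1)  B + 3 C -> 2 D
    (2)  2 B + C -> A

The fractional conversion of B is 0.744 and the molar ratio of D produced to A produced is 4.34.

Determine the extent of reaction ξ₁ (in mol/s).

ξ₁ = 172 mol/s

Conversion of B: B consumed = 0.744 × 445 = 331.1 mol/s = 1ξ₁ + 2ξ₂.
Selectivity: 2ξ₁ / (1ξ₂) = 4.34 → ξ₁ = 2.17 ξ₂.
Substitute: (1·2.17 + 2) ξ₂ = 331.1 → ξ₂ = 79.4 mol/s, ξ₁ = 172.3 mol/s.
Outlet amounts (n = n₀ + Σ ν·ξ):
  B: 445 − 1(172.3) − 2(79.4) = 113.9
  C: 1010 − 3(172.3) − 1(79.4) = 413.7
  D: 0 + 2(172.3) = 344.6
  A: 0 + 1(79.4) = 79.4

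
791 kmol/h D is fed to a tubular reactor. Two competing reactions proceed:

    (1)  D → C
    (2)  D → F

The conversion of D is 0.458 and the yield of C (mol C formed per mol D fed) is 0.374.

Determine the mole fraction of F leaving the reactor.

Yield of C: 1ξ₁ / 791 = 0.374 → ξ₁ = 295.8 kmol/h.
Conversion of D: 1ξ₁ + 1ξ₂ = 0.458 × 791 = 362.3 → ξ₂ = 66.44 kmol/h.
Outlet amounts (n = n₀ + Σ ν·ξ):
  D: 791 − 1(295.8) − 1(66.44) = 428.7
  C: 0 + 1(295.8) = 295.8
  F: 0 + 1(66.44) = 66.44
Total out = 791 kmol/h; y_F = 66.44 / 791 = 0.084.

0.084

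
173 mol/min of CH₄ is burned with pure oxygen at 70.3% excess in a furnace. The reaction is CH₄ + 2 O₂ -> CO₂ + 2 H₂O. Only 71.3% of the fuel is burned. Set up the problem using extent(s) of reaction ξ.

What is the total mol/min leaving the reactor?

Stoichiometric O₂ = 2 × 173 = 346 mol/min; O₂ fed = 346 × 1.703 = 589.2 mol/min.
Fuel reacted = 0.713 × 173 → ξ = 123.3 mol/min.
Outlet (n = n₀ + ν ξ):
  CH₄: 173 − 1(123.3) = 49.65
  O₂: 589.2 − 2(123.3) = 342.5
  CO₂: 0 + 1(123.3) = 123.3
  H₂O: 0 + 2(123.3) = 246.7
Total out = 49.65 + 342.5 + 123.3 + 246.7 = 762.2 mol/min.

762 mol/min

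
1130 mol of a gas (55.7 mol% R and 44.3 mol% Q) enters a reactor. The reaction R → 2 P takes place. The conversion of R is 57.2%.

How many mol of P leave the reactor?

720 mol

R reacted = 0.572 × 629.4 = 360 mol; ν_R = −1, so ξ = 360/1 = 360 mol.
Outlet amounts (n = n₀ + ν ξ):
  R: 629.4 − 1(360) = 269.4
  P: 0 + 2(360) = 720
  Q: 500.6 (inert)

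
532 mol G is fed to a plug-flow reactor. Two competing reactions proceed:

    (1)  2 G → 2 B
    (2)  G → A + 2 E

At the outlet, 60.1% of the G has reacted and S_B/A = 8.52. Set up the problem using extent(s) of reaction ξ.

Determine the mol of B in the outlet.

Conversion of G: G consumed = 0.601 × 532 = 319.7 mol = 2ξ₁ + 1ξ₂.
Selectivity: 2ξ₁ / (1ξ₂) = 8.52 → ξ₁ = 4.26 ξ₂.
Substitute: (2·4.26 + 1) ξ₂ = 319.7 → ξ₂ = 33.59 mol, ξ₁ = 143.1 mol.
Outlet amounts (n = n₀ + Σ ν·ξ):
  G: 532 − 2(143.1) − 1(33.59) = 212.3
  B: 0 + 2(143.1) = 286.1
  A: 0 + 1(33.59) = 33.59
  E: 0 + 2(33.59) = 67.17

286 mol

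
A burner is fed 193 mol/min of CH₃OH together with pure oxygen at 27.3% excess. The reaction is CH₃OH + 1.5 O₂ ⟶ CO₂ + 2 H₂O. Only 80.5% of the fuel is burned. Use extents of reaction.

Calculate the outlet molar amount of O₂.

135 mol/min

Stoichiometric O₂ = 1.5 × 193 = 289.5 mol/min; O₂ fed = 289.5 × 1.273 = 368.5 mol/min.
Fuel reacted = 0.805 × 193 → ξ = 155.4 mol/min.
Outlet (n = n₀ + ν ξ):
  CH₃OH: 193 − 1(155.4) = 37.63
  O₂: 368.5 − 1.5(155.4) = 135.5
  CO₂: 0 + 1(155.4) = 155.4
  H₂O: 0 + 2(155.4) = 310.7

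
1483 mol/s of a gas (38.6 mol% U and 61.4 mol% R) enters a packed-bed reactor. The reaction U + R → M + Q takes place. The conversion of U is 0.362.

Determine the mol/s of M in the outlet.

207 mol/s

U reacted = 0.362 × 572.4 = 207.2 mol/s; ν_U = −1, so ξ = 207.2/1 = 207.2 mol/s.
Outlet amounts (n = n₀ + ν ξ):
  U: 572.4 − 1(207.2) = 365.2
  R: 910.6 − 1(207.2) = 703.3
  M: 0 + 1(207.2) = 207.2
  Q: 0 + 1(207.2) = 207.2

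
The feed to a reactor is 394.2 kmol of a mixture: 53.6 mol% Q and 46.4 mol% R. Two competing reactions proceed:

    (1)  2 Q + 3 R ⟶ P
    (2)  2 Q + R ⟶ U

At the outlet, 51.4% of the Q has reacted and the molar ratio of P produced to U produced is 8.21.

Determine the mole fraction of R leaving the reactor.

Conversion of Q: Q consumed = 0.514 × 211.3 = 108.6 kmol = 2ξ₁ + 2ξ₂.
Selectivity: 1ξ₁ / (1ξ₂) = 8.21 → ξ₁ = 8.21 ξ₂.
Substitute: (2·8.21 + 2) ξ₂ = 108.6 → ξ₂ = 5.896 kmol, ξ₁ = 48.41 kmol.
Outlet amounts (n = n₀ + Σ ν·ξ):
  Q: 211.3 − 2(48.41) − 2(5.896) = 102.7
  R: 182.9 − 3(48.41) − 1(5.896) = 31.8
  P: 0 + 1(48.41) = 48.41
  U: 0 + 1(5.896) = 5.896
Total out = 188.8 kmol; y_R = 31.8 / 188.8 = 0.1684.

0.168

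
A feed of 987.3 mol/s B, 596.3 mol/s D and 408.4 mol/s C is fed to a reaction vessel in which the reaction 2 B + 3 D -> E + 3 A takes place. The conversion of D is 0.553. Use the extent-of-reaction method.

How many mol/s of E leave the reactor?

D reacted = 0.553 × 596.3 = 329.8 mol/s; ν_D = −3, so ξ = 329.8/3 = 109.9 mol/s.
Outlet amounts (n = n₀ + ν ξ):
  B: 987.3 − 2(109.9) = 767.5
  D: 596.3 − 3(109.9) = 266.5
  E: 0 + 1(109.9) = 109.9
  A: 0 + 3(109.9) = 329.8
  C: 408.4 (inert)

110 mol/s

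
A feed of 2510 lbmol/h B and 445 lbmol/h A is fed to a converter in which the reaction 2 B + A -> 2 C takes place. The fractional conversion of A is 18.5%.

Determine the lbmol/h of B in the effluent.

A reacted = 0.185 × 445 = 82.33 lbmol/h; ν_A = −1, so ξ = 82.33/1 = 82.33 lbmol/h.
Outlet amounts (n = n₀ + ν ξ):
  B: 2510 − 2(82.33) = 2345
  A: 445 − 1(82.33) = 362.7
  C: 0 + 2(82.33) = 164.7

2350 lbmol/h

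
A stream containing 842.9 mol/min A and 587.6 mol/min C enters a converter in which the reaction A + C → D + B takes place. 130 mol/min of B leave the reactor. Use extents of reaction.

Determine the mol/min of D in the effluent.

130 mol/min

For B: n = n₀ + 1ξ → 130 = 0 + 1ξ, giving ξ = 130 mol/min.
Outlet amounts (n = n₀ + ν ξ):
  A: 842.9 − 1(130) = 712.9
  C: 587.6 − 1(130) = 457.6
  D: 0 + 1(130) = 130
  B: 0 + 1(130) = 130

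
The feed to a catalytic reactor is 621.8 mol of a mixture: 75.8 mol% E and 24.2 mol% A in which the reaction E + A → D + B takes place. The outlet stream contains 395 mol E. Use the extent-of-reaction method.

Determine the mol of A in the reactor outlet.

For E: n = n₀ − 1ξ → 395 = 471.3 − 1ξ, giving ξ = 76.32 mol.
Outlet amounts (n = n₀ + ν ξ):
  E: 471.3 − 1(76.32) = 395
  A: 150.5 − 1(76.32) = 74.15
  D: 0 + 1(76.32) = 76.32
  B: 0 + 1(76.32) = 76.32

74.2 mol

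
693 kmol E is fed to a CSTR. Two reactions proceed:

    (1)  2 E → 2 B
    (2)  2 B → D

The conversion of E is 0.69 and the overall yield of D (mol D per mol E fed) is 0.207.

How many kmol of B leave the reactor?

Conversion of E: E consumed = 2ξ₁ = 0.69 × 693 → ξ₁ = 239.1 kmol.
Yield of D: 1ξ₂ / 693 = 0.207 → ξ₂ = 143.5 kmol.
Outlet amounts (n = n₀ + Σ ν·ξ):
  E: 693 − 2(239.1) = 214.8
  B: 0 + 2(239.1) − 2(143.5) = 191.3
  D: 0 + 1(143.5) = 143.5

191 kmol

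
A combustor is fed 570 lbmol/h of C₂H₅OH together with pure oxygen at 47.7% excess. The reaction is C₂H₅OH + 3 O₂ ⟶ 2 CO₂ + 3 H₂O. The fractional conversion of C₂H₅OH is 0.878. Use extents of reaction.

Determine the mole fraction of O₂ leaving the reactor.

Stoichiometric O₂ = 3 × 570 = 1710 lbmol/h; O₂ fed = 1710 × 1.477 = 2526 lbmol/h.
Fuel reacted = 0.878 × 570 → ξ = 500.5 lbmol/h.
Outlet (n = n₀ + ν ξ):
  C₂H₅OH: 570 − 1(500.5) = 69.54
  O₂: 2526 − 3(500.5) = 1024
  CO₂: 0 + 2(500.5) = 1001
  H₂O: 0 + 3(500.5) = 1501
Total out = 3596 lbmol/h; y_O₂ = 1024 / 3596 = 0.2848.

0.285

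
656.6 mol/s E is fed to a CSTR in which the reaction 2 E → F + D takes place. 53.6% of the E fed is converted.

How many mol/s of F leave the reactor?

E reacted = 0.536 × 656.6 = 351.9 mol/s; ν_E = −2, so ξ = 351.9/2 = 176 mol/s.
Outlet amounts (n = n₀ + ν ξ):
  E: 656.6 − 2(176) = 304.7
  F: 0 + 1(176) = 176
  D: 0 + 1(176) = 176

176 mol/s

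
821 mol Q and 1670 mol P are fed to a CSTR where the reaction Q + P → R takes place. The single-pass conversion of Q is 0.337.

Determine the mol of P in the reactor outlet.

1390 mol

Q reacted = 0.337 × 821 = 276.7 mol; ν_Q = −1, so ξ = 276.7/1 = 276.7 mol.
Outlet amounts (n = n₀ + ν ξ):
  Q: 821 − 1(276.7) = 544.3
  P: 1670 − 1(276.7) = 1393
  R: 0 + 1(276.7) = 276.7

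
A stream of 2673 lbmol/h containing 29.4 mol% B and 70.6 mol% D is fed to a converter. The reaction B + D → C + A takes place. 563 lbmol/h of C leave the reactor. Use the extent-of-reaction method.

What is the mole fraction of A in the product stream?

0.211

For C: n = n₀ + 1ξ → 563 = 0 + 1ξ, giving ξ = 563 lbmol/h.
Outlet amounts (n = n₀ + ν ξ):
  B: 785.9 − 1(563) = 222.9
  D: 1887 − 1(563) = 1324
  C: 0 + 1(563) = 563
  A: 0 + 1(563) = 563
Total out = 2673 lbmol/h; y_A = 563 / 2673 = 0.2106.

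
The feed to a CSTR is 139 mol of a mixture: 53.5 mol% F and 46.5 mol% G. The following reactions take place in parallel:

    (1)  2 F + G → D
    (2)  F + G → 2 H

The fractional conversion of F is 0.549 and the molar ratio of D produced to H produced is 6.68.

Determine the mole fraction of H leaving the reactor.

Conversion of F: F consumed = 0.549 × 74.36 = 40.83 mol = 2ξ₁ + 1ξ₂.
Selectivity: 1ξ₁ / (2ξ₂) = 6.68 → ξ₁ = 13.36 ξ₂.
Substitute: (2·13.36 + 1) ξ₂ = 40.83 → ξ₂ = 1.473 mol, ξ₁ = 19.68 mol.
Outlet amounts (n = n₀ + Σ ν·ξ):
  F: 74.36 − 2(19.68) − 1(1.473) = 33.54
  G: 64.64 − 1(19.68) − 1(1.473) = 43.49
  D: 0 + 1(19.68) = 19.68
  H: 0 + 2(1.473) = 2.946
Total out = 99.65 mol; y_H = 2.946 / 99.65 = 0.02956.

0.0296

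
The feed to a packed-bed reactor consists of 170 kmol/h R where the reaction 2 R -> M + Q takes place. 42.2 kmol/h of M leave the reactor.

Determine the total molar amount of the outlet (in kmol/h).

For M: n = n₀ + 1ξ → 42.2 = 0 + 1ξ, giving ξ = 42.2 kmol/h.
Outlet amounts (n = n₀ + ν ξ):
  R: 170 − 2(42.2) = 85.6
  M: 0 + 1(42.2) = 42.2
  Q: 0 + 1(42.2) = 42.2
Total out = 85.6 + 42.2 + 42.2 = 170 kmol/h.

170 kmol/h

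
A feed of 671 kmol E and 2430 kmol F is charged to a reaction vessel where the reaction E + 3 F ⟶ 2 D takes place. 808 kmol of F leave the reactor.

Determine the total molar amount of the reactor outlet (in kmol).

For F: n = n₀ − 3ξ → 808 = 2430 − 3ξ, giving ξ = 540.7 kmol.
Outlet amounts (n = n₀ + ν ξ):
  E: 671 − 1(540.7) = 130.3
  F: 2430 − 3(540.7) = 808
  D: 0 + 2(540.7) = 1081
Total out = 130.3 + 808 + 1081 = 2020 kmol.

2020 kmol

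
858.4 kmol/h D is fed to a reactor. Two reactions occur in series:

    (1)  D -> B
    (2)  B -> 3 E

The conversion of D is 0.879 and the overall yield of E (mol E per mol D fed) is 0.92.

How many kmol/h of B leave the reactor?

Conversion of D: D consumed = 1ξ₁ = 0.879 × 858.4 → ξ₁ = 754.5 kmol/h.
Yield of E: 3ξ₂ / 858.4 = 0.92 → ξ₂ = 263.2 kmol/h.
Outlet amounts (n = n₀ + Σ ν·ξ):
  D: 858.4 − 1(754.5) = 103.9
  B: 0 + 1(754.5) − 1(263.2) = 491.3
  E: 0 + 3(263.2) = 789.7

491 kmol/h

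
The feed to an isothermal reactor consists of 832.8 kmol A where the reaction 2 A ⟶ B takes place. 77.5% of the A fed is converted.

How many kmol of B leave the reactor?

A reacted = 0.775 × 832.8 = 645.4 kmol; ν_A = −2, so ξ = 645.4/2 = 322.7 kmol.
Outlet amounts (n = n₀ + ν ξ):
  A: 832.8 − 2(322.7) = 187.4
  B: 0 + 1(322.7) = 322.7

323 kmol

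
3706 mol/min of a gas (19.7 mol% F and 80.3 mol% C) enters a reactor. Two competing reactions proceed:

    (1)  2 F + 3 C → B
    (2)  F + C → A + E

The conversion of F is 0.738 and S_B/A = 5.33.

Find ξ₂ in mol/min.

ξ₂ = 46.2 mol/min

Conversion of F: F consumed = 0.738 × 730.1 = 538.8 mol/min = 2ξ₁ + 1ξ₂.
Selectivity: 1ξ₁ / (1ξ₂) = 5.33 → ξ₁ = 5.33 ξ₂.
Substitute: (2·5.33 + 1) ξ₂ = 538.8 → ξ₂ = 46.21 mol/min, ξ₁ = 246.3 mol/min.
Outlet amounts (n = n₀ + Σ ν·ξ):
  F: 730.1 − 2(246.3) − 1(46.21) = 191.3
  C: 2976 − 3(246.3) − 1(46.21) = 2191
  B: 0 + 1(246.3) = 246.3
  A: 0 + 1(46.21) = 46.21
  E: 0 + 1(46.21) = 46.21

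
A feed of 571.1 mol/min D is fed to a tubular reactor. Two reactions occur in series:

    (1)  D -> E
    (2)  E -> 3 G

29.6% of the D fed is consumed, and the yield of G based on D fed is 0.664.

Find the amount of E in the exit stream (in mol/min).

42.6 mol/min

Conversion of D: D consumed = 1ξ₁ = 0.296 × 571.1 → ξ₁ = 169 mol/min.
Yield of G: 3ξ₂ / 571.1 = 0.664 → ξ₂ = 126.4 mol/min.
Outlet amounts (n = n₀ + Σ ν·ξ):
  D: 571.1 − 1(169) = 402.1
  E: 0 + 1(169) − 1(126.4) = 42.64
  G: 0 + 3(126.4) = 379.2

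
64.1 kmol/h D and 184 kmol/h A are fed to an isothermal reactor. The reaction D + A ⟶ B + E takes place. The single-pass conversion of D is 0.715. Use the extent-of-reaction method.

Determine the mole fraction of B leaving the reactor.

D reacted = 0.715 × 64.1 = 45.83 kmol/h; ν_D = −1, so ξ = 45.83/1 = 45.83 kmol/h.
Outlet amounts (n = n₀ + ν ξ):
  D: 64.1 − 1(45.83) = 18.27
  A: 184 − 1(45.83) = 138.2
  B: 0 + 1(45.83) = 45.83
  E: 0 + 1(45.83) = 45.83
Total out = 248.1 kmol/h; y_B = 45.83 / 248.1 = 0.1847.

0.185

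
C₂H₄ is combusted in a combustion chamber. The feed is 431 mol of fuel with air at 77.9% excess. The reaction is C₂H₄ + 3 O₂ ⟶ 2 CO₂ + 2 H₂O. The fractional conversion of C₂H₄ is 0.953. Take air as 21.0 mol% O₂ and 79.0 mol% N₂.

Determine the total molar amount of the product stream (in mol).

Stoichiometric O₂ = 3 × 431 = 1293 mol; O₂ fed = 1293 × 1.779 = 2300 mol.
N₂ fed = 2300 × 79/21 = 8653 mol.
Fuel reacted = 0.953 × 431 → ξ = 410.7 mol.
Outlet (n = n₀ + ν ξ):
  C₂H₄: 431 − 1(410.7) = 20.26
  O₂: 2300 − 3(410.7) = 1068
  N₂: 8653 (inert)
  CO₂: 0 + 2(410.7) = 821.5
  H₂O: 0 + 2(410.7) = 821.5
Total out = 20.26 + 1068 + 8653 + 821.5 + 821.5 = 11380 mol.

11400 mol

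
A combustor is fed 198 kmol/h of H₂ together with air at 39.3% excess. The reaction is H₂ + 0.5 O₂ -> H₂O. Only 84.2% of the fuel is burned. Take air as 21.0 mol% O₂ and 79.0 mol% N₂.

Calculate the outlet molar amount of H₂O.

Stoichiometric O₂ = 0.5 × 198 = 99 kmol/h; O₂ fed = 99 × 1.393 = 137.9 kmol/h.
N₂ fed = 137.9 × 79/21 = 518.8 kmol/h.
Fuel reacted = 0.842 × 198 → ξ = 166.7 kmol/h.
Outlet (n = n₀ + ν ξ):
  H₂: 198 − 1(166.7) = 31.28
  O₂: 137.9 − 0.5(166.7) = 54.55
  N₂: 518.8 (inert)
  H₂O: 0 + 1(166.7) = 166.7

167 kmol/h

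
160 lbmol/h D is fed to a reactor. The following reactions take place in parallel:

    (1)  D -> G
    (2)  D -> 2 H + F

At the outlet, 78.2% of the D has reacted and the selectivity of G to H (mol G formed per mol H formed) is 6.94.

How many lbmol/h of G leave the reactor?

Conversion of D: D consumed = 0.782 × 160 = 125.1 lbmol/h = 1ξ₁ + 1ξ₂.
Selectivity: 1ξ₁ / (2ξ₂) = 6.94 → ξ₁ = 13.88 ξ₂.
Substitute: (1·13.88 + 1) ξ₂ = 125.1 → ξ₂ = 8.409 lbmol/h, ξ₁ = 116.7 lbmol/h.
Outlet amounts (n = n₀ + Σ ν·ξ):
  D: 160 − 1(116.7) − 1(8.409) = 34.88
  G: 0 + 1(116.7) = 116.7
  H: 0 + 2(8.409) = 16.82
  F: 0 + 1(8.409) = 8.409

117 lbmol/h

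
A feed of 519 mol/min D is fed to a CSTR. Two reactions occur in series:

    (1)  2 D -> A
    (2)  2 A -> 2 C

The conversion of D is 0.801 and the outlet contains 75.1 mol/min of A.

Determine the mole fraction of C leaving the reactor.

0.427

Conversion of D: D consumed = 2ξ₁ = 0.801 × 519 → ξ₁ = 207.9 mol/min.
A balance: n_A = 0 + 1ξ₁ − 2ξ₂ = 75.1 → ξ₂ = (1·207.9 − 75.1)/2 = 66.38 mol/min.
Outlet amounts (n = n₀ + Σ ν·ξ):
  D: 519 − 2(207.9) = 103.3
  A: 0 + 1(207.9) − 2(66.38) = 75.1
  C: 0 + 2(66.38) = 132.8
Total out = 311.1 mol/min; y_C = 132.8 / 311.1 = 0.4267.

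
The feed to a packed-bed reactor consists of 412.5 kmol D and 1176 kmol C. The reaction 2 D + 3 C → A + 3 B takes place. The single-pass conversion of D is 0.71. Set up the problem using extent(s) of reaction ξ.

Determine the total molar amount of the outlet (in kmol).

D reacted = 0.71 × 412.5 = 292.9 kmol; ν_D = −2, so ξ = 292.9/2 = 146.4 kmol.
Outlet amounts (n = n₀ + ν ξ):
  D: 412.5 − 2(146.4) = 119.6
  C: 1176 − 3(146.4) = 736.7
  A: 0 + 1(146.4) = 146.4
  B: 0 + 3(146.4) = 439.3
Total out = 119.6 + 736.7 + 146.4 + 439.3 = 1442 kmol.

1440 kmol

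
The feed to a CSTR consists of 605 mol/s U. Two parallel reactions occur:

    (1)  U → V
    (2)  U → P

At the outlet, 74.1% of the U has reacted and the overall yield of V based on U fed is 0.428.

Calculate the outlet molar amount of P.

189 mol/s

Yield of V: 1ξ₁ / 605 = 0.428 → ξ₁ = 258.9 mol/s.
Conversion of U: 1ξ₁ + 1ξ₂ = 0.741 × 605 = 448.3 → ξ₂ = 189.4 mol/s.
Outlet amounts (n = n₀ + Σ ν·ξ):
  U: 605 − 1(258.9) − 1(189.4) = 156.7
  V: 0 + 1(258.9) = 258.9
  P: 0 + 1(189.4) = 189.4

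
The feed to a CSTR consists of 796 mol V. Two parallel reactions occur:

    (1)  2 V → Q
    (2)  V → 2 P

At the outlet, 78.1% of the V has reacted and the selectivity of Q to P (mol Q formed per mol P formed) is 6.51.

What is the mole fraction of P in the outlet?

Conversion of V: V consumed = 0.781 × 796 = 621.7 mol = 2ξ₁ + 1ξ₂.
Selectivity: 1ξ₁ / (2ξ₂) = 6.51 → ξ₁ = 13.02 ξ₂.
Substitute: (2·13.02 + 1) ξ₂ = 621.7 → ξ₂ = 22.99 mol, ξ₁ = 299.3 mol.
Outlet amounts (n = n₀ + Σ ν·ξ):
  V: 796 − 2(299.3) − 1(22.99) = 174.3
  Q: 0 + 1(299.3) = 299.3
  P: 0 + 2(22.99) = 45.98
Total out = 519.6 mol; y_P = 45.98 / 519.6 = 0.08849.

0.0885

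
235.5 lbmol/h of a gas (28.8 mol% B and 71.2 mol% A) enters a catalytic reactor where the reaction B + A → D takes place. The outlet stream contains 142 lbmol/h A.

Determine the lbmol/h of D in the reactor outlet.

25.7 lbmol/h

For A: n = n₀ − 1ξ → 142 = 167.7 − 1ξ, giving ξ = 25.68 lbmol/h.
Outlet amounts (n = n₀ + ν ξ):
  B: 67.82 − 1(25.68) = 42.15
  A: 167.7 − 1(25.68) = 142
  D: 0 + 1(25.68) = 25.68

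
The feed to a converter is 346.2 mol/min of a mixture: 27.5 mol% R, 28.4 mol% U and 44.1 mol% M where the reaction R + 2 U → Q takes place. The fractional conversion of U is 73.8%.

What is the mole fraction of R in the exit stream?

0.215

U reacted = 0.738 × 98.32 = 72.56 mol/min; ν_U = −2, so ξ = 72.56/2 = 36.28 mol/min.
Outlet amounts (n = n₀ + ν ξ):
  R: 95.2 − 1(36.28) = 58.92
  U: 98.32 − 2(36.28) = 25.76
  Q: 0 + 1(36.28) = 36.28
  M: 152.7 (inert)
Total out = 273.6 mol/min; y_R = 58.92 / 273.6 = 0.2153.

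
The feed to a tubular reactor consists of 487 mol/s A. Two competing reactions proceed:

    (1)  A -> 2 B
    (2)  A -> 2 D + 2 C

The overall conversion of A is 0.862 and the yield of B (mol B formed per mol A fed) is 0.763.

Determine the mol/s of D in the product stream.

468 mol/s

Yield of B: 2ξ₁ / 487 = 0.763 → ξ₁ = 185.8 mol/s.
Conversion of A: 1ξ₁ + 1ξ₂ = 0.862 × 487 = 419.8 → ξ₂ = 234 mol/s.
Outlet amounts (n = n₀ + Σ ν·ξ):
  A: 487 − 1(185.8) − 1(234) = 67.21
  B: 0 + 2(185.8) = 371.6
  D: 0 + 2(234) = 468
  C: 0 + 2(234) = 468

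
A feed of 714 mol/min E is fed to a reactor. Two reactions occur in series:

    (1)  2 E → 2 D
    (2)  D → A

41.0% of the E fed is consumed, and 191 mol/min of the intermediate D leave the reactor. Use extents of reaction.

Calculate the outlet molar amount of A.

Conversion of E: E consumed = 2ξ₁ = 0.41 × 714 → ξ₁ = 146.4 mol/min.
D balance: n_D = 0 + 2ξ₁ − 1ξ₂ = 191 → ξ₂ = (2·146.4 − 191)/1 = 101.7 mol/min.
Outlet amounts (n = n₀ + Σ ν·ξ):
  E: 714 − 2(146.4) = 421.3
  D: 0 + 2(146.4) − 1(101.7) = 191
  A: 0 + 1(101.7) = 101.7

102 mol/min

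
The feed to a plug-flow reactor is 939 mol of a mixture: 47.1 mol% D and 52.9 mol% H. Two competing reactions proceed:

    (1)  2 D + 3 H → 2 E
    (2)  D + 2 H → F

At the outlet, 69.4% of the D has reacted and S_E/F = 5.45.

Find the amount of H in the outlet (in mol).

Conversion of D: D consumed = 0.694 × 442.3 = 306.9 mol = 2ξ₁ + 1ξ₂.
Selectivity: 2ξ₁ / (1ξ₂) = 5.45 → ξ₁ = 2.725 ξ₂.
Substitute: (2·2.725 + 1) ξ₂ = 306.9 → ξ₂ = 47.59 mol, ξ₁ = 129.7 mol.
Outlet amounts (n = n₀ + Σ ν·ξ):
  D: 442.3 − 2(129.7) − 1(47.59) = 135.3
  H: 496.7 − 3(129.7) − 2(47.59) = 12.54
  E: 0 + 2(129.7) = 259.3
  F: 0 + 1(47.59) = 47.59

12.5 mol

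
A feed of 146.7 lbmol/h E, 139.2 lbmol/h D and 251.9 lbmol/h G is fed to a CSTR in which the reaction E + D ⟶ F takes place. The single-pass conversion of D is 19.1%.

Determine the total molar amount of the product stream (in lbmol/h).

D reacted = 0.191 × 139.2 = 26.59 lbmol/h; ν_D = −1, so ξ = 26.59/1 = 26.59 lbmol/h.
Outlet amounts (n = n₀ + ν ξ):
  E: 146.7 − 1(26.59) = 120.1
  D: 139.2 − 1(26.59) = 112.6
  F: 0 + 1(26.59) = 26.59
  G: 251.9 (inert)
Total out = 120.1 + 112.6 + 26.59 + 251.9 = 511.2 lbmol/h.

511 lbmol/h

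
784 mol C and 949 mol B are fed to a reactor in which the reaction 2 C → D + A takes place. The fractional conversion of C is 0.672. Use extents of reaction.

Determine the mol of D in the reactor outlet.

263 mol

C reacted = 0.672 × 784 = 526.8 mol; ν_C = −2, so ξ = 526.8/2 = 263.4 mol.
Outlet amounts (n = n₀ + ν ξ):
  C: 784 − 2(263.4) = 257.2
  D: 0 + 1(263.4) = 263.4
  A: 0 + 1(263.4) = 263.4
  B: 949 (inert)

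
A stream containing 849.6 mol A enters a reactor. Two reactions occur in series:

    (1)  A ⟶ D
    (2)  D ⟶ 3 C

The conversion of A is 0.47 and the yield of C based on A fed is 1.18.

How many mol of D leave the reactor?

65.1 mol

Conversion of A: A consumed = 1ξ₁ = 0.47 × 849.6 → ξ₁ = 399.3 mol.
Yield of C: 3ξ₂ / 849.6 = 1.18 → ξ₂ = 334.2 mol.
Outlet amounts (n = n₀ + Σ ν·ξ):
  A: 849.6 − 1(399.3) = 450.3
  D: 0 + 1(399.3) − 1(334.2) = 65.14
  C: 0 + 3(334.2) = 1003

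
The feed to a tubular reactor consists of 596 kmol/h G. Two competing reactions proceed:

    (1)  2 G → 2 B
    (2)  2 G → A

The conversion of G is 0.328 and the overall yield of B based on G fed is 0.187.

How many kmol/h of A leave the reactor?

42 kmol/h

Yield of B: 2ξ₁ / 596 = 0.187 → ξ₁ = 55.73 kmol/h.
Conversion of G: 2ξ₁ + 2ξ₂ = 0.328 × 596 = 195.5 → ξ₂ = 42.02 kmol/h.
Outlet amounts (n = n₀ + Σ ν·ξ):
  G: 596 − 2(55.73) − 2(42.02) = 400.5
  B: 0 + 2(55.73) = 111.5
  A: 0 + 1(42.02) = 42.02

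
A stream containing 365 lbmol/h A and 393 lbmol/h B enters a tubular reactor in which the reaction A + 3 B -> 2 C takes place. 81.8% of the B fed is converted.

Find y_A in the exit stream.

0.474

B reacted = 0.818 × 393 = 321.5 lbmol/h; ν_B = −3, so ξ = 321.5/3 = 107.2 lbmol/h.
Outlet amounts (n = n₀ + ν ξ):
  A: 365 − 1(107.2) = 257.8
  B: 393 − 3(107.2) = 71.53
  C: 0 + 2(107.2) = 214.3
Total out = 543.7 lbmol/h; y_A = 257.8 / 543.7 = 0.4742.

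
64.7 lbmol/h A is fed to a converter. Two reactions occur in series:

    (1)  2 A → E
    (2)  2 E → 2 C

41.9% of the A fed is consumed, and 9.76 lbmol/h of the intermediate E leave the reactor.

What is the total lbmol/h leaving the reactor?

51.1 lbmol/h

Conversion of A: A consumed = 2ξ₁ = 0.419 × 64.7 → ξ₁ = 13.55 lbmol/h.
E balance: n_E = 0 + 1ξ₁ − 2ξ₂ = 9.76 → ξ₂ = (1·13.55 − 9.76)/2 = 1.897 lbmol/h.
Outlet amounts (n = n₀ + Σ ν·ξ):
  A: 64.7 − 2(13.55) = 37.59
  E: 0 + 1(13.55) − 2(1.897) = 9.76
  C: 0 + 2(1.897) = 3.795
Total out = 37.59 + 9.76 + 3.795 = 51.15 lbmol/h.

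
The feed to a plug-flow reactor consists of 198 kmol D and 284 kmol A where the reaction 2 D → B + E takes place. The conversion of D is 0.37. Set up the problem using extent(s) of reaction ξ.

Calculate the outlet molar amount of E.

D reacted = 0.37 × 198 = 73.26 kmol; ν_D = −2, so ξ = 73.26/2 = 36.63 kmol.
Outlet amounts (n = n₀ + ν ξ):
  D: 198 − 2(36.63) = 124.7
  B: 0 + 1(36.63) = 36.63
  E: 0 + 1(36.63) = 36.63
  A: 284 (inert)

36.6 kmol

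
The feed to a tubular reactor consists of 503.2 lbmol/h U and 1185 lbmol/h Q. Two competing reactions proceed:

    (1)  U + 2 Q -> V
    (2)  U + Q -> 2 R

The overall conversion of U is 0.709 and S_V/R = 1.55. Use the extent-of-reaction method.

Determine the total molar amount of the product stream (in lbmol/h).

1150 lbmol/h

Conversion of U: U consumed = 0.709 × 503.2 = 356.8 lbmol/h = 1ξ₁ + 1ξ₂.
Selectivity: 1ξ₁ / (2ξ₂) = 1.55 → ξ₁ = 3.1 ξ₂.
Substitute: (1·3.1 + 1) ξ₂ = 356.8 → ξ₂ = 87.02 lbmol/h, ξ₁ = 269.8 lbmol/h.
Outlet amounts (n = n₀ + Σ ν·ξ):
  U: 503.2 − 1(269.8) − 1(87.02) = 146.4
  Q: 1185 − 2(269.8) − 1(87.02) = 558.5
  V: 0 + 1(269.8) = 269.8
  R: 0 + 2(87.02) = 174
Total out = 146.4 + 558.5 + 269.8 + 174 = 1149 lbmol/h.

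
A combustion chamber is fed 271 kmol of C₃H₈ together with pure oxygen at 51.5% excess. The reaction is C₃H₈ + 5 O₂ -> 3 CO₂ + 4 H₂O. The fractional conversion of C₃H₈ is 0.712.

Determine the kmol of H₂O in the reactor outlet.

772 kmol

Stoichiometric O₂ = 5 × 271 = 1355 kmol; O₂ fed = 1355 × 1.515 = 2053 kmol.
Fuel reacted = 0.712 × 271 → ξ = 193 kmol.
Outlet (n = n₀ + ν ξ):
  C₃H₈: 271 − 1(193) = 78.05
  O₂: 2053 − 5(193) = 1088
  CO₂: 0 + 3(193) = 578.9
  H₂O: 0 + 4(193) = 771.8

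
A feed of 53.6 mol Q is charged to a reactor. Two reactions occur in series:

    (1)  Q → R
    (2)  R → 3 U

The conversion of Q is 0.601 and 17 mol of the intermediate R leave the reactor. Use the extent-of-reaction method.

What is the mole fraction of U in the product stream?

0.543

Conversion of Q: Q consumed = 1ξ₁ = 0.601 × 53.6 → ξ₁ = 32.21 mol.
R balance: n_R = 0 + 1ξ₁ − 1ξ₂ = 17 → ξ₂ = (1·32.21 − 17)/1 = 15.21 mol.
Outlet amounts (n = n₀ + Σ ν·ξ):
  Q: 53.6 − 1(32.21) = 21.39
  R: 0 + 1(32.21) − 1(15.21) = 17
  U: 0 + 3(15.21) = 45.64
Total out = 84.03 mol; y_U = 45.64 / 84.03 = 0.5432.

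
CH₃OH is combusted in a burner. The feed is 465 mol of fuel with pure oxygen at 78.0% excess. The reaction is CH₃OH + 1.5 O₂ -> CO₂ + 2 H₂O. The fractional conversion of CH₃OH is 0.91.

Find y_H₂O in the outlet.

Stoichiometric O₂ = 1.5 × 465 = 697.5 mol; O₂ fed = 697.5 × 1.780 = 1242 mol.
Fuel reacted = 0.91 × 465 → ξ = 423.2 mol.
Outlet (n = n₀ + ν ξ):
  CH₃OH: 465 − 1(423.2) = 41.85
  O₂: 1242 − 1.5(423.2) = 606.8
  CO₂: 0 + 1(423.2) = 423.2
  H₂O: 0 + 2(423.2) = 846.3
Total out = 1918 mol; y_H₂O = 846.3 / 1918 = 0.4412.

0.441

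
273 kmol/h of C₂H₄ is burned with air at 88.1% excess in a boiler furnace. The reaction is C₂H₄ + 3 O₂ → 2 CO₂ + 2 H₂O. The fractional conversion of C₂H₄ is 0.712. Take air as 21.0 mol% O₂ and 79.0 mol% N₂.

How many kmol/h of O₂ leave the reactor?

Stoichiometric O₂ = 3 × 273 = 819 kmol/h; O₂ fed = 819 × 1.881 = 1541 kmol/h.
N₂ fed = 1541 × 79/21 = 5795 kmol/h.
Fuel reacted = 0.712 × 273 → ξ = 194.4 kmol/h.
Outlet (n = n₀ + ν ξ):
  C₂H₄: 273 − 1(194.4) = 78.62
  O₂: 1541 − 3(194.4) = 957.4
  N₂: 5795 (inert)
  CO₂: 0 + 2(194.4) = 388.8
  H₂O: 0 + 2(194.4) = 388.8

957 kmol/h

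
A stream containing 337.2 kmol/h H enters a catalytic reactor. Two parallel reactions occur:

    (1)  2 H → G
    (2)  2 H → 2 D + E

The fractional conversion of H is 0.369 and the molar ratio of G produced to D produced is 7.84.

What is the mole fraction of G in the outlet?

0.207

Conversion of H: H consumed = 0.369 × 337.2 = 124.4 kmol/h = 2ξ₁ + 2ξ₂.
Selectivity: 1ξ₁ / (2ξ₂) = 7.84 → ξ₁ = 15.68 ξ₂.
Substitute: (2·15.68 + 2) ξ₂ = 124.4 → ξ₂ = 3.73 kmol/h, ξ₁ = 58.48 kmol/h.
Outlet amounts (n = n₀ + Σ ν·ξ):
  H: 337.2 − 2(58.48) − 2(3.73) = 212.8
  G: 0 + 1(58.48) = 58.48
  D: 0 + 2(3.73) = 7.46
  E: 0 + 1(3.73) = 3.73
Total out = 282.4 kmol/h; y_G = 58.48 / 282.4 = 0.2071.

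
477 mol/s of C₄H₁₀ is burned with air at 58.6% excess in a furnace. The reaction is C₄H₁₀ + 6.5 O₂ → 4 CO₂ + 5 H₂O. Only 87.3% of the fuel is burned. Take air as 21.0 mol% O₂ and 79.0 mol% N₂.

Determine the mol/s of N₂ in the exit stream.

Stoichiometric O₂ = 6.5 × 477 = 3100 mol/s; O₂ fed = 3100 × 1.586 = 4917 mol/s.
N₂ fed = 4917 × 79/21 = 18500 mol/s.
Fuel reacted = 0.873 × 477 → ξ = 416.4 mol/s.
Outlet (n = n₀ + ν ξ):
  C₄H₁₀: 477 − 1(416.4) = 60.58
  O₂: 4917 − 6.5(416.4) = 2211
  N₂: 18500 (inert)
  CO₂: 0 + 4(416.4) = 1666
  H₂O: 0 + 5(416.4) = 2082

18500 mol/s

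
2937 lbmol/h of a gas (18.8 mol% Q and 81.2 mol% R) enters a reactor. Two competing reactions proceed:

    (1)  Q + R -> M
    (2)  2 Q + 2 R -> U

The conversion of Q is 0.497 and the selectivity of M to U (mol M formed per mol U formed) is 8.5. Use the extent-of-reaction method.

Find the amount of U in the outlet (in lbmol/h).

Conversion of Q: Q consumed = 0.497 × 552.2 = 274.4 lbmol/h = 1ξ₁ + 2ξ₂.
Selectivity: 1ξ₁ / (1ξ₂) = 8.5 → ξ₁ = 8.5 ξ₂.
Substitute: (1·8.5 + 2) ξ₂ = 274.4 → ξ₂ = 26.14 lbmol/h, ξ₁ = 222.2 lbmol/h.
Outlet amounts (n = n₀ + Σ ν·ξ):
  Q: 552.2 − 1(222.2) − 2(26.14) = 277.7
  R: 2385 − 1(222.2) − 2(26.14) = 2110
  M: 0 + 1(222.2) = 222.2
  U: 0 + 1(26.14) = 26.14

26.1 lbmol/h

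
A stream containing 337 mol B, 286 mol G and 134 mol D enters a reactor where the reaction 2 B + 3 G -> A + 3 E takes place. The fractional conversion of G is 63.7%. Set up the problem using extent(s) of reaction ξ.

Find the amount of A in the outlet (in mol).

60.7 mol

G reacted = 0.637 × 286 = 182.2 mol; ν_G = −3, so ξ = 182.2/3 = 60.73 mol.
Outlet amounts (n = n₀ + ν ξ):
  B: 337 − 2(60.73) = 215.5
  G: 286 − 3(60.73) = 103.8
  A: 0 + 1(60.73) = 60.73
  E: 0 + 3(60.73) = 182.2
  D: 134 (inert)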